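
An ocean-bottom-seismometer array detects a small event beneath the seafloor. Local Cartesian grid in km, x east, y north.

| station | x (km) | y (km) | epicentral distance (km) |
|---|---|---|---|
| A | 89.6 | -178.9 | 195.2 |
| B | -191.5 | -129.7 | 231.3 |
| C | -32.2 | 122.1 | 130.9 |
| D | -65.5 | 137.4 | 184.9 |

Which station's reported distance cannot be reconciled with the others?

Solve using three stations at a time. Using A, B, C (subtract circle equations pairwise → linear system) gives (x, y) ≈ (2.7, -4.1).
Distances from that point to each station vs reported:
  A: calculated 195.2 vs reported 195.2 → residual 0.0 km
  B: calculated 231.3 vs reported 231.3 → residual 0.0 km
  C: calculated 130.9 vs reported 130.9 → residual 0.0 km
  D: calculated 157.1 vs reported 184.9 → residual 27.8 km
A, B, C are mutually consistent (residuals ≈ 0); D is off by 27.8 km.

D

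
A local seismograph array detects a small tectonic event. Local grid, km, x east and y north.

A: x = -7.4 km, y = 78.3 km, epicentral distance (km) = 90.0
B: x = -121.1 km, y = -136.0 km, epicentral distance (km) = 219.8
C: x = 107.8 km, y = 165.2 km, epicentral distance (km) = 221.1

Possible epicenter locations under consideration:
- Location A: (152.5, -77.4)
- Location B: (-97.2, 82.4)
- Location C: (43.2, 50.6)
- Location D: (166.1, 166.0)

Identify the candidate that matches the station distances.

For each candidate, compare |candidate − station| to the reported distance:
Location A: residuals A 133.2, B 60.0, C 25.6 → max 133.2 km
Location B: residuals A 0.1, B 0.1, C 0.0 → max 0.1 km
Location C: residuals A 32.3, B 28.8, C 89.5 → max 89.5 km
Location D: residuals A 104.4, B 197.0, C 162.8 → max 197.0 km
Only Location B has all residuals ≈ 0.

Location B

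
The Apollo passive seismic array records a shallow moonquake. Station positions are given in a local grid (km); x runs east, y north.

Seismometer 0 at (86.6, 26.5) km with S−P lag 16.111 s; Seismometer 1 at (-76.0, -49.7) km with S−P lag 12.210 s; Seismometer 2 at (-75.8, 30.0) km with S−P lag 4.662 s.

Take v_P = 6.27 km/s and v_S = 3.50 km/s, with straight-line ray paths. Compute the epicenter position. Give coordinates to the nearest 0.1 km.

-40.3 km east, 40.2 km north

Distance from S−P lag: d = Δt · v_P v_S / (v_P − v_S) = Δt · (6.27·3.50)/(6.27−3.50) ≈ 7.9224·Δt.
So d_Seismometer 0 = 127.64, d_Seismometer 1 = 96.73, d_Seismometer 2 = 36.93 km.
Circle about each station: (x − 86.6)² + (y − 26.5)² = 127.64²; (x + 76.0)² + (y + 49.7)² = 96.73²; (x + 75.8)² + (y − 30.0)² = 36.93².
Subtracting the Seismometer 0 equation from the Seismometer 1 and Seismometer 2 equations removes the quadratic terms:
-325.2 x − 152.4 y = 6979.56
-324.8 x + 7.0 y = 13371.97
Solving the 2×2 system: x ≈ -40.3, y ≈ 40.2 km.
Check against Seismometer 0 (with the unrounded x, y): √((x − 86.6)²+(y − 26.5)²) = 127.64 ≈ 127.64 km. ✓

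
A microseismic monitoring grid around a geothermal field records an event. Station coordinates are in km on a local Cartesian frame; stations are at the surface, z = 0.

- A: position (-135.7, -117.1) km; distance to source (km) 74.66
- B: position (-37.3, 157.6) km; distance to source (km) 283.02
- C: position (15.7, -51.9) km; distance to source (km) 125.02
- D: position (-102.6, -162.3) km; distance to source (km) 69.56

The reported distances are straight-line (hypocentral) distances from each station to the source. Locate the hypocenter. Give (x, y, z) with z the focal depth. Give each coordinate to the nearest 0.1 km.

Each station gives a sphere (x−x_i)² + (y−y_i)² + z² = d_i² (stations at z=0).
Subtracting the A sphere from B and C: z² cancels, leaving linear equations in x and y:
196.8 x + 549.4 y = -80424.05
302.8 x + 130.4 y = -39242.68
Solving: x ≈ -78.699, y ≈ -118.194 km (keep extra digits for the depth step; rounded: -78.7, -118.2).
Then from the A sphere: z² = 74.66² − (x + 135.7)² − (y + 117.1)² with x = -78.699, y = -118.194, so z ≈ 48.206 ≈ 48.2 km.

(-78.7, -118.2, 48.2)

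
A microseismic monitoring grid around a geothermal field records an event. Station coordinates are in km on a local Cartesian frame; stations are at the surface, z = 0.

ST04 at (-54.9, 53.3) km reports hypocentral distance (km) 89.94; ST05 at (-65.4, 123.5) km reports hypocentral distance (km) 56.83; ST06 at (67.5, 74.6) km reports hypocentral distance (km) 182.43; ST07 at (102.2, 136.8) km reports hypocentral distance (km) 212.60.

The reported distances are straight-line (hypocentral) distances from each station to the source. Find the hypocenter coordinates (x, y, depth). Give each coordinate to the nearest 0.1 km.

(-105.7, 116.2, 39.4)

Each station gives a sphere (x−x_i)² + (y−y_i)² + z² = d_i² (stations at z=0).
Subtracting the ST04 sphere from ST05 and ST06: z² cancels, leaving linear equations in x and y:
-21.0 x + 140.4 y = 18534.06
244.8 x + 42.6 y = -20924.99
Solving: x ≈ -105.699, y ≈ 116.199 km (keep extra digits for the depth step; rounded: -105.7, 116.2).
Then from the ST04 sphere: z² = 89.94² − (x + 54.9)² − (y − 53.3)² with x = -105.699, y = 116.199, so z ≈ 39.400 ≈ 39.4 km.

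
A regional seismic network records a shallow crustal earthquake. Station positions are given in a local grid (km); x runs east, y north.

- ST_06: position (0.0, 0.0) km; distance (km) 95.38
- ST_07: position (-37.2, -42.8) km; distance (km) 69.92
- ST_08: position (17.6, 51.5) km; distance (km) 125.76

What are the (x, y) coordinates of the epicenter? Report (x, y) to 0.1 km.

Circle about each station: x² + y² = 95.38²; (x + 37.2)² + (y + 42.8)² = 69.92²; (x − 17.6)² + (y − 51.5)² = 125.76².
Subtracting the ST_06 equation from the ST_07 and ST_08 equations removes the quadratic terms:
-74.4 x − 85.6 y = 7424.22
35.2 x + 103.0 y = -3756.22
Solving the 2×2 system: x ≈ -95.3, y ≈ -3.9 km.

(-95.3, -3.9)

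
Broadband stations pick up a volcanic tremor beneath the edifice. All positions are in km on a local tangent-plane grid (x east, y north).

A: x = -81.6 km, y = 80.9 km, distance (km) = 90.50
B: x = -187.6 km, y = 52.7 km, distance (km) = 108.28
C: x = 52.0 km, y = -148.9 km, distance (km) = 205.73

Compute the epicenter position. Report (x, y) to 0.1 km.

(-98.0, -8.1)

Circle about each station: (x + 81.6)² + (y − 80.9)² = 90.50²; (x + 187.6)² + (y − 52.7)² = 108.28²; (x − 52.0)² + (y + 148.9)² = 205.73².
Subtracting the A equation from the B and C equations removes the quadratic terms:
-212.0 x − 56.4 y = 21233.37
267.2 x − 459.6 y = -22462.74
Solving the 2×2 system: x ≈ -98.0, y ≈ -8.1 km.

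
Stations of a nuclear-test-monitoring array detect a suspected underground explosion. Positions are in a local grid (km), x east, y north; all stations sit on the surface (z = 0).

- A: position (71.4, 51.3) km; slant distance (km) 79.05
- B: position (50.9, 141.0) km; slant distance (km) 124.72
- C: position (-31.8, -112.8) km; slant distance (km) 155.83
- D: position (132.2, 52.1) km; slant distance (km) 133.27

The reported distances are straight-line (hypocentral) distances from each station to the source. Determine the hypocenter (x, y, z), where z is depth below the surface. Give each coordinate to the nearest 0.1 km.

(7.4, 32.0, 42.2)

Each station gives a sphere (x−x_i)² + (y−y_i)² + z² = d_i² (stations at z=0).
Subtracting the A sphere from B and C: z² cancels, leaving linear equations in x and y:
-41.0 x + 179.4 y = 5435.98
-206.4 x − 328.2 y = -12028.66
Solving: x ≈ 7.405, y ≈ 31.993 km (keep extra digits for the depth step; rounded: 7.4, 32.0).
Then from the A sphere: z² = 79.05² − (x − 71.4)² − (y − 51.3)² with x = 7.405, y = 31.993, so z ≈ 42.199 ≈ 42.2 km.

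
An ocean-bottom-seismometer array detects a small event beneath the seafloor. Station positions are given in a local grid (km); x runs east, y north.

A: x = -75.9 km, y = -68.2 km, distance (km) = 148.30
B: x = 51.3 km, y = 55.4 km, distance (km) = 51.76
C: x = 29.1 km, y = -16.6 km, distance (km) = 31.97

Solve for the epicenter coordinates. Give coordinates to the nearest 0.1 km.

53.8 km east, 3.7 km north

Circle about each station: (x + 75.9)² + (y + 68.2)² = 148.30²; (x − 51.3)² + (y − 55.4)² = 51.76²; (x − 29.1)² + (y + 16.6)² = 31.97².
Subtracting the A equation from the B and C equations removes the quadratic terms:
254.4 x + 247.2 y = 14602.59
210.0 x + 103.2 y = 11681.13
Solving the 2×2 system: x ≈ 53.8, y ≈ 3.7 km.
Check against A (with the unrounded x, y): √((x + 75.9)²+(y + 68.2)²) = 148.30 ≈ 148.30 km. ✓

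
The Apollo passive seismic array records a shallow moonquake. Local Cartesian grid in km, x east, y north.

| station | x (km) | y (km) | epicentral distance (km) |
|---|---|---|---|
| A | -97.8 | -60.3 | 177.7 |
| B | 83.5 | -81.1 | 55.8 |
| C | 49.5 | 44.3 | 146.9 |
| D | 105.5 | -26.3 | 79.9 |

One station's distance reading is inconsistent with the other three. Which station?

B

Solve using three stations at a time. Using A, C, D (subtract circle equations pairwise → linear system) gives (x, y) ≈ (75.3, -100.3).
Distances from that point to each station vs reported:
  A: calculated 177.7 vs reported 177.7 → residual 0.0 km
  B: calculated 20.9 vs reported 55.8 → residual 34.9 km
  C: calculated 146.9 vs reported 146.9 → residual 0.0 km
  D: calculated 79.9 vs reported 79.9 → residual 0.0 km
A, C, D are mutually consistent (residuals ≈ 0); B is off by 34.9 km.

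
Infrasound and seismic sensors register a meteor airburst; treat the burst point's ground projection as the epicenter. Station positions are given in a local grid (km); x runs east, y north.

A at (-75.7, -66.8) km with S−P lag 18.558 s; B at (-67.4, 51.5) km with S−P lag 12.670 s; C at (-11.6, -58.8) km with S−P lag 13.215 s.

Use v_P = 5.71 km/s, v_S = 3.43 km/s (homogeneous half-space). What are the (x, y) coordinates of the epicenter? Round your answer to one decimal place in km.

Distance from S−P lag: d = Δt · v_P v_S / (v_P − v_S) = Δt · (5.71·3.43)/(5.71−3.43) ≈ 8.5900·Δt.
So d_A = 159.41, d_B = 108.84, d_C = 113.52 km.
Circle about each station: (x + 75.7)² + (y + 66.8)² = 159.41²; (x + 67.4)² + (y − 51.5)² = 108.84²; (x + 11.6)² + (y + 58.8)² = 113.52².
Subtracting the A equation from the B and C equations removes the quadratic terms:
16.6 x + 236.6 y = 10567.68
128.2 x + 16.0 y = 5924.03
Solving the 2×2 system: x ≈ 41.0, y ≈ 41.8 km.
Check against A (with the unrounded x, y): √((x + 75.7)²+(y + 66.8)²) = 159.40 ≈ 159.41 km. ✓

41.0 km east, 41.8 km north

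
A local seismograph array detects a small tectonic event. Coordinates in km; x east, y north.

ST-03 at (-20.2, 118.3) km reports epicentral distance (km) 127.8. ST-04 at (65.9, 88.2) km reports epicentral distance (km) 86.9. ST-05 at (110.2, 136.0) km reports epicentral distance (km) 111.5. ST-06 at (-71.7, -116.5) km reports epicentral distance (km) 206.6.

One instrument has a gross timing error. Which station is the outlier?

ST-04

Solve using three stations at a time. Using ST-03, ST-05, ST-06 (subtract circle equations pairwise → linear system) gives (x, y) ≈ (73.0, 30.9).
Distances from that point to each station vs reported:
  ST-03: calculated 127.8 vs reported 127.8 → residual 0.0 km
  ST-04: calculated 57.7 vs reported 86.9 → residual 29.2 km
  ST-05: calculated 111.5 vs reported 111.5 → residual 0.0 km
  ST-06: calculated 206.6 vs reported 206.6 → residual 0.0 km
ST-03, ST-05, ST-06 are mutually consistent (residuals ≈ 0); ST-04 is off by 29.2 km.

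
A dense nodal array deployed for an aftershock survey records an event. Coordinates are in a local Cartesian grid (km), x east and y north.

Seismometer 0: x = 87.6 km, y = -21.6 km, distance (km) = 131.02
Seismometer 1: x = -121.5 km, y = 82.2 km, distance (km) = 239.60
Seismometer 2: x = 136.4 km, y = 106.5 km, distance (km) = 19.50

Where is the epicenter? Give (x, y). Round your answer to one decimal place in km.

Circle about each station: (x − 87.6)² + (y + 21.6)² = 131.02²; (x + 121.5)² + (y − 82.2)² = 239.60²; (x − 136.4)² + (y − 106.5)² = 19.50².
Subtracting pairs of circle equations eliminates x²+y² and gives linear equations (the radical axes):
-418.2 x + 207.6 y = -26863.15
97.6 x + 256.2 y = 38592.88
Solving the 2×2 system: x ≈ 116.9, y ≈ 106.1 km.

(116.9, 106.1)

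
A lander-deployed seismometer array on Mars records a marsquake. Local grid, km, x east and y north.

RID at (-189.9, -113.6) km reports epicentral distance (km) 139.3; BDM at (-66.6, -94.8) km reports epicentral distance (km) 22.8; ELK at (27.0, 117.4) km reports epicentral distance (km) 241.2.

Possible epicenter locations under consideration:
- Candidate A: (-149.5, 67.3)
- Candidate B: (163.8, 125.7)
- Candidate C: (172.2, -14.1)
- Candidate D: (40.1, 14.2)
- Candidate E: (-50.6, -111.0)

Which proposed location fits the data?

Candidate E

For each candidate, compare |candidate − station| to the reported distance:
Candidate A: residuals RID 46.1, BDM 159.3, ELK 57.7 → max 159.3 km
Candidate B: residuals RID 287.7, BDM 296.1, ELK 104.1 → max 296.1 km
Candidate C: residuals RID 236.2, BDM 229.3, ELK 45.3 → max 236.2 km
Candidate D: residuals RID 123.8, BDM 129.7, ELK 137.2 → max 137.2 km
Candidate E: residuals RID 0.0, BDM 0.0, ELK 0.0 → max 0.0 km
Only Candidate E has all residuals ≈ 0.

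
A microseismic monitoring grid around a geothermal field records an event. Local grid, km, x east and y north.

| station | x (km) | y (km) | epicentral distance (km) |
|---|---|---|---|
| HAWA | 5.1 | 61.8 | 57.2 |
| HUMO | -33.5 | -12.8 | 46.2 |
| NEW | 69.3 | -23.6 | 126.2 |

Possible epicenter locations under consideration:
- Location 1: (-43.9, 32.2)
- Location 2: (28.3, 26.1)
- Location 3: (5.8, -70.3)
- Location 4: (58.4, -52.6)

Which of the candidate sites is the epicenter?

For each candidate, compare |candidate − station| to the reported distance:
Location 1: residuals HAWA 0.0, HUMO 0.0, NEW 0.0 → max 0.0 km
Location 2: residuals HAWA 14.6, HUMO 26.8, NEW 61.8 → max 61.8 km
Location 3: residuals HAWA 74.9, HUMO 23.4, NEW 47.4 → max 74.9 km
Location 4: residuals HAWA 69.0, HUMO 53.9, NEW 95.2 → max 95.2 km
Only Location 1 has all residuals ≈ 0.

Location 1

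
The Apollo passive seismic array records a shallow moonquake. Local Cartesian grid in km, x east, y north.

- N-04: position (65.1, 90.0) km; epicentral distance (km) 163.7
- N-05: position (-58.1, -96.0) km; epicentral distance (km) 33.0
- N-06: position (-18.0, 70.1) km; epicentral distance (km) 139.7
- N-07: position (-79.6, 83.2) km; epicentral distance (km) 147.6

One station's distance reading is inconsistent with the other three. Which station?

Solve using three stations at a time. Using N-05, N-06, N-07 (subtract circle equations pairwise → linear system) gives (x, y) ≈ (-60.1, -63.1).
Distances from that point to each station vs reported:
  N-04: calculated 197.8 vs reported 163.7 → residual 34.1 km
  N-05: calculated 33.0 vs reported 33.0 → residual 0.0 km
  N-06: calculated 139.7 vs reported 139.7 → residual 0.0 km
  N-07: calculated 147.6 vs reported 147.6 → residual 0.0 km
N-05, N-06, N-07 are mutually consistent (residuals ≈ 0); N-04 is off by 34.1 km.

N-04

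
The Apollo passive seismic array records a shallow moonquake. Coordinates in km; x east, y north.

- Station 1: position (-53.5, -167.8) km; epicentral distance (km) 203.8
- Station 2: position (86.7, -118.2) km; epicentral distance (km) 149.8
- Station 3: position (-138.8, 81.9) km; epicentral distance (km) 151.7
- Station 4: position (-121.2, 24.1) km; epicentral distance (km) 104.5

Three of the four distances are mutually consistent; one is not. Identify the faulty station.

Solve using three stations at a time. Using Station 2, Station 3, Station 4 (subtract circle equations pairwise → linear system) gives (x, y) ≈ (-26.5, -20.1).
Distances from that point to each station vs reported:
  Station 1: calculated 150.2 vs reported 203.8 → residual 53.6 km
  Station 2: calculated 149.8 vs reported 149.8 → residual 0.0 km
  Station 3: calculated 151.7 vs reported 151.7 → residual 0.0 km
  Station 4: calculated 104.5 vs reported 104.5 → residual 0.0 km
Station 2, Station 3, Station 4 are mutually consistent (residuals ≈ 0); Station 1 is off by 53.6 km.

Station 1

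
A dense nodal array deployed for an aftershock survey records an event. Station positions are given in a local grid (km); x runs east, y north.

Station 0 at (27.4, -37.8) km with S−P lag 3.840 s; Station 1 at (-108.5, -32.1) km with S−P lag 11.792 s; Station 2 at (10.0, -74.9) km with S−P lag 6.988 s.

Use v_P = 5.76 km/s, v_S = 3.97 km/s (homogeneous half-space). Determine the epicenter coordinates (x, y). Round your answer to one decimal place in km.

x ≈ 36.0 km, y ≈ 10.5 km

Distance from S−P lag: d = Δt · v_P v_S / (v_P − v_S) = Δt · (5.76·3.97)/(5.76−3.97) ≈ 12.7750·Δt.
So d_Station 0 = 49.06, d_Station 1 = 150.64, d_Station 2 = 89.27 km.
Circle about each station: (x − 27.4)² + (y + 37.8)² = 49.06²; (x + 108.5)² + (y + 32.1)² = 150.64²; (x − 10.0)² + (y + 74.9)² = 89.27².
Subtracting the Station 0 equation from the Station 1 and Station 2 equations removes the quadratic terms:
-271.8 x + 11.4 y = -9662.47
-34.8 x − 74.2 y = -2031.84
Solving the 2×2 system: x ≈ 36.0, y ≈ 10.5 km.
Check against Station 0 (with the unrounded x, y): √((x − 27.4)²+(y + 37.8)²) = 49.06 ≈ 49.06 km. ✓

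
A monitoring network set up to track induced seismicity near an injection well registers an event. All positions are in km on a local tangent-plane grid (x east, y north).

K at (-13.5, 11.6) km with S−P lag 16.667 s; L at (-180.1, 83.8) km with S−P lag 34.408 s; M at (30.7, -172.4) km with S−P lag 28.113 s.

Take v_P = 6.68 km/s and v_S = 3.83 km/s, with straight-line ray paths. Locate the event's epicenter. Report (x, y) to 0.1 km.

(127.9, 60.5)

Distance from S−P lag: d = Δt · v_P v_S / (v_P − v_S) = Δt · (6.68·3.83)/(6.68−3.83) ≈ 8.9770·Δt.
So d_K = 149.62, d_L = 308.88, d_M = 252.37 km.
Circle about each station: (x + 13.5)² + (y − 11.6)² = 149.62²; (x + 180.1)² + (y − 83.8)² = 308.88²; (x − 30.7)² + (y + 172.4)² = 252.37².
Subtracting the K equation from the L and M equations removes the quadratic terms:
-333.2 x + 144.4 y = -33879.07
88.4 x − 368.0 y = -10957.03
Solving the 2×2 system: x ≈ 127.9, y ≈ 60.5 km.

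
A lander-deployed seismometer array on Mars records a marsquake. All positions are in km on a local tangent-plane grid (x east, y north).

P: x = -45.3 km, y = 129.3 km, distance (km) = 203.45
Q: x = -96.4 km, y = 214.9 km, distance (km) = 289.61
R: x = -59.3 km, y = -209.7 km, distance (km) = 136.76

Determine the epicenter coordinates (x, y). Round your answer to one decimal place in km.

x ≈ -65.9 km, y ≈ -73.1 km

Circle about each station: (x + 45.3)² + (y − 129.3)² = 203.45²; (x + 96.4)² + (y − 214.9)² = 289.61²; (x + 59.3)² + (y + 209.7)² = 136.76².
Subtracting the P equation from the Q and R equations removes the quadratic terms:
-102.2 x + 171.2 y = -5777.66
-28.0 x − 678.0 y = 51408.60
Solving the 2×2 system: x ≈ -65.9, y ≈ -73.1 km.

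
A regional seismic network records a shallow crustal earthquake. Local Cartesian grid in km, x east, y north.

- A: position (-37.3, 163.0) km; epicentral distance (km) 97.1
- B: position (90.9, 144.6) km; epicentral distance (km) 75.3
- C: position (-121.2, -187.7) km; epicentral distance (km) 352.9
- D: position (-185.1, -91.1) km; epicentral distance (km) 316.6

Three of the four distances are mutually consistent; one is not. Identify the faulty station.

Solve using three stations at a time. Using A, C, D (subtract circle equations pairwise → linear system) gives (x, y) ≈ (50.1, 120.8).
Distances from that point to each station vs reported:
  A: calculated 97.0 vs reported 97.1 → residual 0.1 km
  B: calculated 47.2 vs reported 75.3 → residual 28.1 km
  C: calculated 352.9 vs reported 352.9 → residual 0.0 km
  D: calculated 316.6 vs reported 316.6 → residual 0.0 km
A, C, D are mutually consistent (residuals ≈ 0); B is off by 28.1 km.

B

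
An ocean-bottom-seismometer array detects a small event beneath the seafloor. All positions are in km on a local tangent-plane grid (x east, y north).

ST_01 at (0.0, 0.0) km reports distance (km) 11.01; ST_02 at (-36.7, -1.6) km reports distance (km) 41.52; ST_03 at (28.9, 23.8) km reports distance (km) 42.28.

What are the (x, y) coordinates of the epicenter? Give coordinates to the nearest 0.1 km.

3.9 km east, -10.3 km north

Circle about each station: x² + y² = 11.01²; (x + 36.7)² + (y + 1.6)² = 41.52²; (x − 28.9)² + (y − 23.8)² = 42.28².
Subtracting the ST_01 equation from the ST_02 and ST_03 equations removes the quadratic terms:
-73.4 x − 3.2 y = -253.24
57.8 x + 47.6 y = -264.73
Solving the 2×2 system: x ≈ 3.9, y ≈ -10.3 km.
Check against ST_01 (with the unrounded x, y): √(x²+y²) = 11.01 ≈ 11.01 km. ✓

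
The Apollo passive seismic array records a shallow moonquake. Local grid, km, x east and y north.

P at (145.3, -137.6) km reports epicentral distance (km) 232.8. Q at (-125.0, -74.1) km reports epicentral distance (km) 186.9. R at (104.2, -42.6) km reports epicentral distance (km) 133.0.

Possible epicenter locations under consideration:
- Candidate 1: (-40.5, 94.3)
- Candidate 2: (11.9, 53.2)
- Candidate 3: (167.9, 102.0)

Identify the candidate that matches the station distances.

Candidate 2

For each candidate, compare |candidate − station| to the reported distance:
Candidate 1: residuals P 64.4, Q 1.5, R 66.2 → max 66.2 km
Candidate 2: residuals P 0.0, Q 0.0, R 0.0 → max 0.0 km
Candidate 3: residuals P 7.9, Q 154.9, R 25.0 → max 154.9 km
Only Candidate 2 has all residuals ≈ 0.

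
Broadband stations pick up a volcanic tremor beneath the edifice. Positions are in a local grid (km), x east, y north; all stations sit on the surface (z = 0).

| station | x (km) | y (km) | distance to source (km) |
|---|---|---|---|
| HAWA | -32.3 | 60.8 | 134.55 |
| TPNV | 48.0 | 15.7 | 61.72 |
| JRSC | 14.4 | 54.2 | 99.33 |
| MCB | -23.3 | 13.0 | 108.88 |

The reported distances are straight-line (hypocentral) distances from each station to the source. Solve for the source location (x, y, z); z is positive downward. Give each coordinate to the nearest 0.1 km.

(69.7, -10.1, 51.7)

Each station gives a sphere (x−x_i)² + (y−y_i)² + z² = d_i² (stations at z=0).
Subtracting the HAWA sphere from TPNV and JRSC: z² cancels, leaving linear equations in x and y:
160.6 x − 90.2 y = 12104.90
93.4 x − 13.2 y = 6642.32
Solving: x ≈ 69.686, y ≈ -10.126 km (keep extra digits for the depth step; rounded: 69.7, -10.1).
Then from the HAWA sphere: z² = 134.55² − (x + 32.3)² − (y − 60.8)² with x = 69.686, y = -10.126, so z ≈ 51.692 ≈ 51.7 km.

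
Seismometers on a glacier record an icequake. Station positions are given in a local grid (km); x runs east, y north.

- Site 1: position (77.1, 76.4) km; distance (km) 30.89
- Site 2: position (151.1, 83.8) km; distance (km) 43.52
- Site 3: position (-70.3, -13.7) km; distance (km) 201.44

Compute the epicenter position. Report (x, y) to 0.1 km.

Circle about each station: (x − 77.1)² + (y − 76.4)² = 30.89²; (x − 151.1)² + (y − 83.8)² = 43.52²; (x + 70.3)² + (y + 13.7)² = 201.44².
Subtracting pairs of circle equations eliminates x²+y² and gives linear equations (the radical axes):
148.0 x + 14.8 y = 17132.48
-294.8 x − 180.2 y = -46275.47
Solving the 2×2 system: x ≈ 107.7, y ≈ 80.6 km.

(107.7, 80.6)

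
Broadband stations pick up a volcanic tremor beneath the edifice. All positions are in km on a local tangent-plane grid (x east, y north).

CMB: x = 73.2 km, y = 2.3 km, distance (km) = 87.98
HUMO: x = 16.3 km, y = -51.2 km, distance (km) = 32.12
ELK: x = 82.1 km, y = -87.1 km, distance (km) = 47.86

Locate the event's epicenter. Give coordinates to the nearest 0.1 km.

Circle about each station: (x − 73.2)² + (y − 2.3)² = 87.98²; (x − 16.3)² + (y + 51.2)² = 32.12²; (x − 82.1)² + (y + 87.1)² = 47.86².
Subtracting pairs of circle equations eliminates x²+y² and gives linear equations (the radical axes):
-113.8 x − 107.0 y = 4232.39
17.8 x − 178.8 y = 14413.19
Solving the 2×2 system: x ≈ 35.3, y ≈ -77.1 km.
Check against CMB (with the unrounded x, y): √((x − 73.2)²+(y − 2.3)²) = 87.98 ≈ 87.98 km. ✓

x ≈ 35.3 km, y ≈ -77.1 km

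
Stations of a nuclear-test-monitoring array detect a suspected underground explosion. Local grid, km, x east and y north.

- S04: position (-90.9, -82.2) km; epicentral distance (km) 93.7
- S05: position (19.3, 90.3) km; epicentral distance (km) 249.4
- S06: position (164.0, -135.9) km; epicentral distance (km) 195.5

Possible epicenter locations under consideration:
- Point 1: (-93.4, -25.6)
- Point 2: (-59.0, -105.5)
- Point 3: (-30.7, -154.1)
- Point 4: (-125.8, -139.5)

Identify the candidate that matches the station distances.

For each candidate, compare |candidate − station| to the reported distance:
Point 1: residuals S04 37.0, S05 87.7, S06 84.5 → max 87.7 km
Point 2: residuals S04 54.2, S05 38.5, S06 29.6 → max 54.2 km
Point 3: residuals S04 0.1, S05 0.1, S06 0.0 → max 0.1 km
Point 4: residuals S04 26.6, S05 22.4, S06 94.3 → max 94.3 km
Only Point 3 has all residuals ≈ 0.

Point 3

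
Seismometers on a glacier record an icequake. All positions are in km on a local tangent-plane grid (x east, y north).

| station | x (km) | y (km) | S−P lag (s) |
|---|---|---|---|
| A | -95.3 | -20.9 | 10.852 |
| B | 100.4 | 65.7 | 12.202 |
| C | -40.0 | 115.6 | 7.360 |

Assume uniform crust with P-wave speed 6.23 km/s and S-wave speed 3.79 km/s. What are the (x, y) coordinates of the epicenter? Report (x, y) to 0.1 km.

Distance from S−P lag: d = Δt · v_P v_S / (v_P − v_S) = Δt · (6.23·3.79)/(6.23−3.79) ≈ 9.6769·Δt.
So d_A = 105.01, d_B = 118.08, d_C = 71.22 km.
Circle about each station: (x + 95.3)² + (y + 20.9)² = 105.01²; (x − 100.4)² + (y − 65.7)² = 118.08²; (x + 40.0)² + (y − 115.6)² = 71.22².
Subtracting pairs of circle equations eliminates x²+y² and gives linear equations (the radical axes):
391.4 x + 173.2 y = 1961.96
110.6 x + 273.0 y = 11399.27
Solving the 2×2 system: x ≈ -16.4, y ≈ 48.4 km.

x ≈ -16.4 km, y ≈ 48.4 km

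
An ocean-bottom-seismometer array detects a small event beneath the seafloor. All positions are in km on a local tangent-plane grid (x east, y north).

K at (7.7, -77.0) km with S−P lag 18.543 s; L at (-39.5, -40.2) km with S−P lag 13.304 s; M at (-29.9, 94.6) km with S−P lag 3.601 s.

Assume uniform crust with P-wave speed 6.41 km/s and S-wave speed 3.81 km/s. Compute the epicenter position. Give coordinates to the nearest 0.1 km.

Distance from S−P lag: d = Δt · v_P v_S / (v_P − v_S) = Δt · (6.41·3.81)/(6.41−3.81) ≈ 9.3931·Δt.
So d_K = 174.18, d_L = 124.97, d_M = 33.82 km.
Circle about each station: (x − 7.7)² + (y + 77.0)² = 174.18²; (x + 39.5)² + (y + 40.2)² = 124.97²; (x + 29.9)² + (y − 94.6)² = 33.82².
Subtracting the K equation from the L and M equations removes the quadratic terms:
-94.4 x + 73.6 y = 11909.17
-75.2 x + 343.2 y = 33049.76
Solving the 2×2 system: x ≈ -61.6, y ≈ 82.8 km.
Check against K (with the unrounded x, y): √((x − 7.7)²+(y + 77.0)²) = 174.18 ≈ 174.18 km. ✓

-61.6 km east, 82.8 km north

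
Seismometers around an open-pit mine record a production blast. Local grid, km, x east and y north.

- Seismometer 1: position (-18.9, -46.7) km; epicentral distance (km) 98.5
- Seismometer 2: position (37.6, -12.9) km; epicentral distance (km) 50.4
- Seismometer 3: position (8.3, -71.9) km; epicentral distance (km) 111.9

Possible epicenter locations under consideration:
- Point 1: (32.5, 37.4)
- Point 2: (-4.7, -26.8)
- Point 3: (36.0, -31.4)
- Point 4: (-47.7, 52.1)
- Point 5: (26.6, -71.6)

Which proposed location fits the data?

Point 1

For each candidate, compare |candidate − station| to the reported distance:
Point 1: residuals Seismometer 1 0.1, Seismometer 2 0.2, Seismometer 3 0.0 → max 0.2 km
Point 2: residuals Seismometer 1 74.1, Seismometer 2 5.9, Seismometer 3 65.0 → max 74.1 km
Point 3: residuals Seismometer 1 41.5, Seismometer 2 31.8, Seismometer 3 62.8 → max 62.8 km
Point 4: residuals Seismometer 1 4.4, Seismometer 2 56.8, Seismometer 3 24.2 → max 56.8 km
Point 5: residuals Seismometer 1 46.6, Seismometer 2 9.3, Seismometer 3 93.6 → max 93.6 km
Only Point 1 has all residuals ≈ 0.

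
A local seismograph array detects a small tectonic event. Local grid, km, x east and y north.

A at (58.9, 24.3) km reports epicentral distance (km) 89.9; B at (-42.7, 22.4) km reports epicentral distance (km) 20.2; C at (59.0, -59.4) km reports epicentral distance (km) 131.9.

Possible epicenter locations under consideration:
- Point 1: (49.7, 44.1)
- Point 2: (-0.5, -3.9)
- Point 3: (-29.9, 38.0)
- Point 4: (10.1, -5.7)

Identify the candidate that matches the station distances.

For each candidate, compare |candidate − station| to the reported distance:
Point 1: residuals A 68.1, B 74.7, C 28.0 → max 74.7 km
Point 2: residuals A 24.1, B 29.5, C 50.5 → max 50.5 km
Point 3: residuals A 0.0, B 0.0, C 0.0 → max 0.0 km
Point 4: residuals A 32.6, B 39.6, C 59.3 → max 59.3 km
Only Point 3 has all residuals ≈ 0.

Point 3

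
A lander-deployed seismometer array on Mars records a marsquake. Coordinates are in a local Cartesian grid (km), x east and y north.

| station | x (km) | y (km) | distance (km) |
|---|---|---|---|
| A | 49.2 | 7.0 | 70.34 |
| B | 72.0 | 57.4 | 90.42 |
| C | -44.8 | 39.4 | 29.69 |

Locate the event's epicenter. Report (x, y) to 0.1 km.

Circle about each station: (x − 49.2)² + (y − 7.0)² = 70.34²; (x − 72.0)² + (y − 57.4)² = 90.42²; (x + 44.8)² + (y − 39.4)² = 29.69².
Subtracting the A equation from the B and C equations removes the quadratic terms:
45.6 x + 100.8 y = 2781.06
-188.0 x + 64.8 y = 5155.98
Solving the 2×2 system: x ≈ -15.5, y ≈ 34.6 km.

x ≈ -15.5 km, y ≈ 34.6 km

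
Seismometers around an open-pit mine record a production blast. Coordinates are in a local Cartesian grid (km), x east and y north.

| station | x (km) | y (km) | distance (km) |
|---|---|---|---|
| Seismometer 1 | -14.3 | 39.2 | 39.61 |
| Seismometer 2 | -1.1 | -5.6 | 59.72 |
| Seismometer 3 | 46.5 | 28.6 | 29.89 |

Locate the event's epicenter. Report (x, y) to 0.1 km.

Circle about each station: (x + 14.3)² + (y − 39.2)² = 39.61²; (x + 1.1)² + (y + 5.6)² = 59.72²; (x − 46.5)² + (y − 28.6)² = 29.89².
Subtracting the Seismometer 1 equation from the Seismometer 2 and Seismometer 3 equations removes the quadratic terms:
26.4 x − 89.6 y = -3706.09
121.6 x − 21.2 y = 1914.62
Solving the 2×2 system: x ≈ 24.2, y ≈ 48.5 km.
Check against Seismometer 1 (with the unrounded x, y): √((x + 14.3)²+(y − 39.2)²) = 39.61 ≈ 39.61 km. ✓

x ≈ 24.2 km, y ≈ 48.5 km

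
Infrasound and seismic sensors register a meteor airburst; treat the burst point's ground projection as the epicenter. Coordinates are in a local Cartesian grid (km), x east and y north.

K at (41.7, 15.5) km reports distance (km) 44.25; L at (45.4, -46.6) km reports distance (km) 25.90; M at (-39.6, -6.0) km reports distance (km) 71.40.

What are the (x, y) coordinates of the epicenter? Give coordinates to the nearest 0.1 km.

Circle about each station: (x − 41.7)² + (y − 15.5)² = 44.25²; (x − 45.4)² + (y + 46.6)² = 25.90²; (x + 39.6)² + (y + 6.0)² = 71.40².
Subtracting the K equation from the L and M equations removes the quadratic terms:
7.4 x − 124.2 y = 3540.83
-162.6 x − 43.0 y = -3514.88
Solving the 2×2 system: x ≈ 28.7, y ≈ -26.8 km.
Check against K (with the unrounded x, y): √((x − 41.7)²+(y − 15.5)²) = 44.25 ≈ 44.25 km. ✓

x ≈ 28.7 km, y ≈ -26.8 km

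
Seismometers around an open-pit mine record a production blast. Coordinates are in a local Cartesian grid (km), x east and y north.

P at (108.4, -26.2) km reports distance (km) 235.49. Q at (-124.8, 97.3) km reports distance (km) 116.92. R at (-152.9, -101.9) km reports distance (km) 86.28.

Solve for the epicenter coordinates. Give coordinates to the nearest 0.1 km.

x ≈ -127.0 km, y ≈ -19.6 km

Circle about each station: (x − 108.4)² + (y + 26.2)² = 235.49²; (x + 124.8)² + (y − 97.3)² = 116.92²; (x + 152.9)² + (y + 101.9)² = 86.28².
Subtracting the P equation from the Q and R equations removes the quadratic terms:
-466.4 x + 247.0 y = 54390.58
-522.6 x − 151.4 y = 69336.32
Solving the 2×2 system: x ≈ -127.0, y ≈ -19.6 km.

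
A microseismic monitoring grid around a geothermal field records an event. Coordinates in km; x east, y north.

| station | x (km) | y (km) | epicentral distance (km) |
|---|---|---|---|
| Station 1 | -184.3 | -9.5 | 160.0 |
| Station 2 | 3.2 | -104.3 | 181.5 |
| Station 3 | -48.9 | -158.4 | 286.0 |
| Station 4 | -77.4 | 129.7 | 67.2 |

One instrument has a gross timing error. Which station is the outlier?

Station 3

Solve using three stations at a time. Using Station 1, Station 2, Station 4 (subtract circle equations pairwise → linear system) gives (x, y) ≈ (-45.7, 70.5).
Distances from that point to each station vs reported:
  Station 1: calculated 160.0 vs reported 160.0 → residual 0.0 km
  Station 2: calculated 181.5 vs reported 181.5 → residual 0.0 km
  Station 3: calculated 228.9 vs reported 286.0 → residual 57.1 km
  Station 4: calculated 67.2 vs reported 67.2 → residual 0.0 km
Station 1, Station 2, Station 4 are mutually consistent (residuals ≈ 0); Station 3 is off by 57.1 km.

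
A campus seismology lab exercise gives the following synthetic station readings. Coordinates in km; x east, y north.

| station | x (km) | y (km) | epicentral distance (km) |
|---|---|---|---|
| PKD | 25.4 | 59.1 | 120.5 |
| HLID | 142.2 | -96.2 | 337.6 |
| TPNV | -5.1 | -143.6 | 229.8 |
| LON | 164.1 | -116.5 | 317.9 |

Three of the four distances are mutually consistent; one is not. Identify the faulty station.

HLID

Solve using three stations at a time. Using PKD, TPNV, LON (subtract circle equations pairwise → linear system) gives (x, y) ≈ (-94.8, 68.0).
Distances from that point to each station vs reported:
  PKD: calculated 120.5 vs reported 120.5 → residual 0.0 km
  HLID: calculated 288.3 vs reported 337.6 → residual 49.3 km
  TPNV: calculated 229.8 vs reported 229.8 → residual 0.0 km
  LON: calculated 317.9 vs reported 317.9 → residual 0.0 km
PKD, TPNV, LON are mutually consistent (residuals ≈ 0); HLID is off by 49.3 km.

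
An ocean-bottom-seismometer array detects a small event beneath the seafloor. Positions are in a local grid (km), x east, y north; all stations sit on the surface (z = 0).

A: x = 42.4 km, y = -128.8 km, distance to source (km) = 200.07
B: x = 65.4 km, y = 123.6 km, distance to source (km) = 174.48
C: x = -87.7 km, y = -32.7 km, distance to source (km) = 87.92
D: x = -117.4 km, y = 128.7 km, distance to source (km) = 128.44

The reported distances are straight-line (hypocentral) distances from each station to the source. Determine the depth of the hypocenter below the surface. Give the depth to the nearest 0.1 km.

Each station gives a sphere (x−x_i)² + (y−y_i)² + z² = d_i² (stations at z=0).
Subtracting the A sphere from B and C: z² cancels, leaving linear equations in x and y:
46.0 x + 504.8 y = 10751.65
-260.2 x + 192.2 y = 22671.46
Solving: x ≈ -66.895, y ≈ 27.395 km (keep extra digits for the depth step; rounded: -66.9, 27.4).
Then from the A sphere: z² = 200.07² − (x − 42.4)² − (y + 128.8)² with x = -66.895, y = 27.395, so z ≈ 60.710 ≈ 60.7 km.
Check against D (with the unrounded solution): distance 128.45 ≈ 128.44 km. ✓

z ≈ 60.7 km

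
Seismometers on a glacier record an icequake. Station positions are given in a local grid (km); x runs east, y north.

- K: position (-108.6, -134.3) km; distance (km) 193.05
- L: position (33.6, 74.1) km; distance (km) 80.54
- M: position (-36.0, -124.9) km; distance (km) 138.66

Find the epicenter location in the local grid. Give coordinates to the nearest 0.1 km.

36.0 km east, -6.4 km north

Circle about each station: (x + 108.6)² + (y + 134.3)² = 193.05²; (x − 33.6)² + (y − 74.1)² = 80.54²; (x + 36.0)² + (y + 124.9)² = 138.66².
Subtracting the K equation from the L and M equations removes the quadratic terms:
284.4 x + 416.8 y = 7570.93
145.2 x + 18.8 y = 5107.27
Solving the 2×2 system: x ≈ 36.0, y ≈ -6.4 km.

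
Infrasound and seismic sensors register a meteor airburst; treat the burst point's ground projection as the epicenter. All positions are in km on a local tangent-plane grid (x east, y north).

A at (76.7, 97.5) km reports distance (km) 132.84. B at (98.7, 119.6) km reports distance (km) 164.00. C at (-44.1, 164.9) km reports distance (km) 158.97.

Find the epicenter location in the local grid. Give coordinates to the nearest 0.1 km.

Circle about each station: (x − 76.7)² + (y − 97.5)² = 132.84²; (x − 98.7)² + (y − 119.6)² = 164.00²; (x + 44.1)² + (y − 164.9)² = 158.97².
Subtracting the A equation from the B and C equations removes the quadratic terms:
44.0 x + 44.2 y = -592.82
-241.6 x + 134.8 y = 6122.68
Solving the 2×2 system: x ≈ -21.1, y ≈ 7.6 km.

x ≈ -21.1 km, y ≈ 7.6 km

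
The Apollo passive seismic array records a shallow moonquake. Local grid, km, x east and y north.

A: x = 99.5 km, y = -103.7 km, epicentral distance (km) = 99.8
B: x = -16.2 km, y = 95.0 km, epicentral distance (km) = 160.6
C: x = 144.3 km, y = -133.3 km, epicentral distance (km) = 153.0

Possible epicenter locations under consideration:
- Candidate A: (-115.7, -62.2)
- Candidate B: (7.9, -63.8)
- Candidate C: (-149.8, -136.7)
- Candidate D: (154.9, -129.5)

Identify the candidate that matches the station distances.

Candidate B

For each candidate, compare |candidate − station| to the reported distance:
Candidate A: residuals A 119.4, B 25.4, C 116.5 → max 119.4 km
Candidate B: residuals A 0.1, B 0.0, C 0.1 → max 0.1 km
Candidate C: residuals A 151.7, B 106.9, C 141.1 → max 151.7 km
Candidate D: residuals A 38.7, B 121.7, C 141.7 → max 141.7 km
Only Candidate B has all residuals ≈ 0.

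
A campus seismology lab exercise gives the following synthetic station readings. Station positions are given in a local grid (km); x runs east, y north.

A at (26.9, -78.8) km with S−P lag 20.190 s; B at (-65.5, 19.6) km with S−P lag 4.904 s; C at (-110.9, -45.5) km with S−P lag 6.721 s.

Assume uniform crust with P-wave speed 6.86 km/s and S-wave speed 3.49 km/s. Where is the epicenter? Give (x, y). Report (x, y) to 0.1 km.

Distance from S−P lag: d = Δt · v_P v_S / (v_P − v_S) = Δt · (6.86·3.49)/(6.86−3.49) ≈ 7.1043·Δt.
So d_A = 143.44, d_B = 34.84, d_C = 47.75 km.
Circle about each station: (x − 26.9)² + (y + 78.8)² = 143.44²; (x + 65.5)² + (y − 19.6)² = 34.84²; (x + 110.9)² + (y + 45.5)² = 47.75².
Subtracting pairs of circle equations eliminates x²+y² and gives linear equations (the radical axes):
-184.8 x + 196.8 y = 17102.57
-275.6 x + 66.6 y = 25730.98
Solving the 2×2 system: x ≈ -93.6, y ≈ -1.0 km.

-93.6 km east, -1.0 km north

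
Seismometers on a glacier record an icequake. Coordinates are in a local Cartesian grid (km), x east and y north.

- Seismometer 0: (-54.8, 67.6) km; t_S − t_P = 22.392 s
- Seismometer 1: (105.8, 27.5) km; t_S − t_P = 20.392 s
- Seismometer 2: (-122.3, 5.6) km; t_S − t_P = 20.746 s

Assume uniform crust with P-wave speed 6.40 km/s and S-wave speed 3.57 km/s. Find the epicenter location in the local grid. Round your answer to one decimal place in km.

Distance from S−P lag: d = Δt · v_P v_S / (v_P − v_S) = Δt · (6.40·3.57)/(6.40−3.57) ≈ 8.0735·Δt.
So d_Seismometer 0 = 180.78, d_Seismometer 1 = 164.63, d_Seismometer 2 = 167.49 km.
Circle about each station: (x + 54.8)² + (y − 67.6)² = 180.78²; (x − 105.8)² + (y − 27.5)² = 164.63²; (x + 122.3)² + (y − 5.6)² = 167.49².
Subtracting the Seismometer 0 equation from the Seismometer 1 and Seismometer 2 equations removes the quadratic terms:
321.2 x − 80.2 y = 9955.46
-135.0 x − 124.0 y = 12044.36
Solving the 2×2 system: x ≈ 5.3, y ≈ -102.9 km.
Check against Seismometer 0 (with the unrounded x, y): √((x + 54.8)²+(y − 67.6)²) = 180.79 ≈ 180.78 km. ✓

(5.3, -102.9)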